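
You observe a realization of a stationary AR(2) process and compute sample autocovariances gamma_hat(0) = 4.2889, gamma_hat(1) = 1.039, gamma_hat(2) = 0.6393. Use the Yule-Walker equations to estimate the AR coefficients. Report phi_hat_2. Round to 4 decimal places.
\hat\phi_{2} = 0.0960

The Yule-Walker equations for an AR(p) process read, in matrix form,
  Gamma_p phi = r_p,   with   (Gamma_p)_{ij} = gamma(|i - j|),
                       (r_p)_i = gamma(i),   i,j = 1..p.
Substitute the sample gammas (Toeplitz matrix and right-hand side of size 2):
  Gamma_p = [[4.2889, 1.039], [1.039, 4.2889]]
  r_p     = [1.039, 0.6393]
Written out:
  4.2889 phi_1 + 1.039 phi_2 = 1.039
  1.039 phi_1 + 4.2889 phi_2 = 0.6393
Solve by Cramer's rule:
  det = gamma(0)^2 - gamma(1)^2 = (4.2889)^2 - (1.039)^2 = 18.39466321 - 1.079521 = 17.31514221
  phi_hat_1 = [gamma(1) gamma(0) - gamma(1) gamma(2)] / det = [(1.039)(4.2889) - (1.039)(0.6393)] / 17.31514221 = 3.7919344 / 17.31514221 = 0.219
  phi_hat_2 = [gamma(0) gamma(2) - gamma(1)^2] / det = [(4.2889)(0.6393) - (1.039)^2] / 17.31514221 = 1.66237277 / 17.31514221 = 0.096
So phi_hat = [0.2190, 0.0960].
Therefore phi_hat_2 = 0.0960.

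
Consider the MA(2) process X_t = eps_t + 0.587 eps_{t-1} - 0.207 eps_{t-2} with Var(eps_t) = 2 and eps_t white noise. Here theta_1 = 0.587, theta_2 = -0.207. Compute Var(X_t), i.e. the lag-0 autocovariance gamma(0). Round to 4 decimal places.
\gamma(0) = 2.7748

For an MA(q) process X_t = eps_t + sum_i theta_i eps_{t-i} with
Var(eps_t) = sigma^2, the variance is
  gamma(0) = sigma^2 * (1 + sum_i theta_i^2).
  sum_i theta_i^2 = (0.587)^2 + (-0.207)^2 = 0.344569 + 0.042849 = 0.387418.
  gamma(0) = 2 * (1 + 0.387418) = 2 * 1.387418 = 2.774836, which rounds to 2.7748.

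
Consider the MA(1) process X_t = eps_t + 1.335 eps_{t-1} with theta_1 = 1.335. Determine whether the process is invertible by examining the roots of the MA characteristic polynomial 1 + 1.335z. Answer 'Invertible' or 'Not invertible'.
\text{Not invertible}

The MA(q) characteristic polynomial is P(z) = 1 + 1.335z.
Invertibility requires all roots to lie outside the unit circle, i.e. |z| > 1 for every root.
This is linear in z: 1 + (1.335) z = 0  =>  z = -1/(1.335) = -0.749064,  |z| = 0.749064.
Moduli of all roots: 0.7491.
All moduli strictly greater than 1? No.
Verdict: Not invertible.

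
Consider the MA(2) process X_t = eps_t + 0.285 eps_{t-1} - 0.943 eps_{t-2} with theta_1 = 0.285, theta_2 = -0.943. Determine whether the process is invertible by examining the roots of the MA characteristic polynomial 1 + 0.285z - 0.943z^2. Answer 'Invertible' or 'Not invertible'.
\text{Not invertible}

The MA(q) characteristic polynomial is P(z) = 1 + 0.285z - 0.943z^2.
Invertibility requires all roots to lie outside the unit circle, i.e. |z| > 1 for every root.
Set 1 + (0.285) z + (-0.943) z^2 = 0, i.e. a z^2 + b z + c = 0 with a = -0.943, b = 0.285, c = 1.
Discriminant D = b^2 - 4ac = (0.285)^2 - 4*(-0.943)*1 = 0.081225 - (-3.772) = 3.853225.
D >= 0, so the roots are real: z = (-b +/- sqrt(D)) / (2a) = (-0.285 +/- 1.962963) / (-1.886).
  z_1 = (-0.285 + 1.962963) / (-1.886) = -0.8897,   |z_1| = 0.8897.
  z_2 = (-0.285 - 1.962963) / (-1.886) = 1.1919,   |z_2| = 1.1919.
Moduli of all roots: 0.8897, 1.1919.
All moduli strictly greater than 1? No.
Verdict: Not invertible.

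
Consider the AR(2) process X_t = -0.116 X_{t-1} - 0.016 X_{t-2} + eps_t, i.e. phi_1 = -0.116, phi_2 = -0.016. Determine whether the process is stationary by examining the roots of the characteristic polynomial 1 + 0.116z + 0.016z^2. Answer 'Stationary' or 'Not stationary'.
\text{Stationary}

The AR(p) characteristic polynomial is P(z) = 1 + 0.116z + 0.016z^2.
Stationarity requires all roots to lie outside the unit circle, i.e. |z| > 1 for every root.
Set 1 + (0.116) z + (0.016) z^2 = 0, i.e. a z^2 + b z + c = 0 with a = 0.016, b = 0.116, c = 1.
Discriminant D = b^2 - 4ac = (0.116)^2 - 4*(0.016)*1 = 0.013456 - (0.064) = -0.050544.
D < 0, so the roots are the complex-conjugate pair z = (-b +/- i sqrt(-D)) / (2a) = -3.625 +/- 7.0256i.
For a conjugate pair |z|^2 = z * conj(z) = (product of roots) = c/a = 1/(0.016) = 62.5, so |z| = sqrt(62.5) = 7.9057 for both roots.
Moduli of all roots: 7.9057, 7.9057.
All moduli strictly greater than 1? Yes.
Verdict: Stationary.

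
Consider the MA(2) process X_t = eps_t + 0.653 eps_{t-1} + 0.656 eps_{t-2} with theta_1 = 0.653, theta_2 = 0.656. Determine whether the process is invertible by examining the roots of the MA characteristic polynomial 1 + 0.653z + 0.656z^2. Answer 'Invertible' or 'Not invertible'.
\text{Invertible}

The MA(q) characteristic polynomial is P(z) = 1 + 0.653z + 0.656z^2.
Invertibility requires all roots to lie outside the unit circle, i.e. |z| > 1 for every root.
Set 1 + (0.653) z + (0.656) z^2 = 0, i.e. a z^2 + b z + c = 0 with a = 0.656, b = 0.653, c = 1.
Discriminant D = b^2 - 4ac = (0.653)^2 - 4*(0.656)*1 = 0.426409 - (2.624) = -2.197591.
D < 0, so the roots are the complex-conjugate pair z = (-b +/- i sqrt(-D)) / (2a) = -0.4977 +/- 1.1299i.
For a conjugate pair |z|^2 = z * conj(z) = (product of roots) = c/a = 1/(0.656) = 1.52439, so |z| = sqrt(1.52439) = 1.2347 for both roots.
Moduli of all roots: 1.2347, 1.2347.
All moduli strictly greater than 1? Yes.
Verdict: Invertible.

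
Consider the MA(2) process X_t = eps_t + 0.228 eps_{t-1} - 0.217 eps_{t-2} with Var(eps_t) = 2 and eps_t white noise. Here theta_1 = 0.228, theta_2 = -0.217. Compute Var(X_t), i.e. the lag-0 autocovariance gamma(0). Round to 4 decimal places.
\gamma(0) = 2.1981

For an MA(q) process X_t = eps_t + sum_i theta_i eps_{t-i} with
Var(eps_t) = sigma^2, the variance is
  gamma(0) = sigma^2 * (1 + sum_i theta_i^2).
  sum_i theta_i^2 = (0.228)^2 + (-0.217)^2 = 0.051984 + 0.047089 = 0.099073.
  gamma(0) = 2 * (1 + 0.099073) = 2 * 1.099073 = 2.198146, which rounds to 2.1981.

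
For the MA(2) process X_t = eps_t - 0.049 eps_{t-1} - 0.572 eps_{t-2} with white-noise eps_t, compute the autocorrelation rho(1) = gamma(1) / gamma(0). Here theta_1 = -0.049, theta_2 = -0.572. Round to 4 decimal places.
\rho(1) = -0.0158

For an MA(q) process with theta_0 = 1, the autocovariance is
  gamma(k) = sigma^2 * sum_{i=0..q-k} theta_i * theta_{i+k},
and rho(k) = gamma(k) / gamma(0). Sigma^2 cancels.
  numerator   = (1)*(-0.049) + (-0.049)*(-0.572) = -0.020972.
  denominator = (1)^2 + (-0.049)^2 + (-0.572)^2 = 1.329585.
  rho(1) = -0.020972 / 1.329585 = -0.0158.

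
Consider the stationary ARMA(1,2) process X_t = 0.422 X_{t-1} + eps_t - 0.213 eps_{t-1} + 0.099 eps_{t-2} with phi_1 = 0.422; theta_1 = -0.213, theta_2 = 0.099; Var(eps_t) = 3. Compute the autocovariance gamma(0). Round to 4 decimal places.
\gamma(0) = 3.2590

Multiply the model equation by X_{t-k} and take expectations. With theta_0 = psi_0 = 1 and psi_j the MA(infinity) weights, this gives
  gamma(k) - sum_i phi_i gamma(k-i) = c_k,
  c_k = sigma^2 * sum_{j=k..q} theta_j psi_{j-k}   (c_k = 0 for k > q),
using gamma(-m) = gamma(m).
psi-weights needed (psi_j = theta_j + sum_i phi_i psi_{j-i}):
  psi_1 = theta_1 + phi_1 = -0.213 + (0.422) = 0.209
  psi_2 = theta_2 + phi_1 psi_1 = 0.099 + (0.422)(0.209) = 0.187198
Right-hand sides:
  c_0 = sigma^2 (1 + theta_1 psi_1 + theta_2 psi_2) = 3 * (1 + (-0.213)(0.209) + (0.099)(0.187198)) = 3 * 0.974016 = 2.922047
  c_1 = sigma^2 (theta_1 + theta_2 psi_1) = 3 * (-0.213 + (0.099)(0.209)) = -0.576927
  c_2 = sigma^2 theta_2 = 3 * (0.099) = 0.297
Equations for k = 0 and k = 1 (AR order 1):
  gamma(0) = phi_1 gamma(1) + c_0
  gamma(1) = phi_1 gamma(0) + c_1
Substituting the second into the first: gamma(0) (1 - phi_1^2) = c_0 + phi_1 c_1, so
  gamma(0) = (c_0 + phi_1 c_1) / (1 - phi_1^2) = (2.922047 + (0.422)(-0.576927)) / (1 - (0.422)^2) = 2.678584 / 0.821916 = 3.258951.
Therefore gamma(0) = 3.2590 (to 4 decimal places).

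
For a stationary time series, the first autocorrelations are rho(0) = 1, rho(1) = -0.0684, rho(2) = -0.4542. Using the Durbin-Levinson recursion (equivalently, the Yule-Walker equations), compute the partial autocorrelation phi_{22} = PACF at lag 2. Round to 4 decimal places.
\phi_{22} = -0.4610

The PACF at lag k is phi_{kk}, the last component of the solution
to the Yule-Walker system G_k phi = r_k where
  (G_k)_{ij} = rho(|i - j|), (r_k)_i = rho(i), i,j = 1..k.
Equivalently, Durbin-Levinson gives phi_{kk} iteratively:
  phi_{11} = rho(1)
  phi_{kk} = [rho(k) - sum_{j=1..k-1} phi_{k-1,j} rho(k-j)]
            / [1 - sum_{j=1..k-1} phi_{k-1,j} rho(j)],
  phi_{k,j} = phi_{k-1,j} - phi_{kk} phi_{k-1,k-j},  j = 1..k-1.
Step k = 1:
  phi_11 = rho(1) = -0.0684.
Step k = 2:
  phi_22 = [rho(2) - phi_11 rho(1)] / [1 - phi_11 rho(1)] = [-0.4542 - (-0.0684)(-0.0684)] / [1 - (-0.0684)(-0.0684)]
         = -0.45887856 / 0.99532144 = -0.461.
Therefore phi_{22} = -0.4610.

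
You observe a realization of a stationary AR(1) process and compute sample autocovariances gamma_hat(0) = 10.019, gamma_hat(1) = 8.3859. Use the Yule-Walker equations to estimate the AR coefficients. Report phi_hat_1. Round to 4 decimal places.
\hat\phi_{1} = 0.8370

The Yule-Walker equations for an AR(p) process read, in matrix form,
  Gamma_p phi = r_p,   with   (Gamma_p)_{ij} = gamma(|i - j|),
                       (r_p)_i = gamma(i),   i,j = 1..p.
Substitute the sample gammas (Toeplitz matrix and right-hand side of size 1):
  Gamma_p = [[10.019]]
  r_p     = [8.3859]
With p = 1 this is the single equation gamma(0) phi_1 = gamma(1):
  phi_hat_1 = gamma(1) / gamma(0) = 8.3859 / 10.019 = 0.8370.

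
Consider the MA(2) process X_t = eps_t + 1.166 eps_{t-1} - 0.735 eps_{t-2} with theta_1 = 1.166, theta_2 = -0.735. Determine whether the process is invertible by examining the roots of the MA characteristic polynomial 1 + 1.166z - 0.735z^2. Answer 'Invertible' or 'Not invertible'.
\text{Not invertible}

The MA(q) characteristic polynomial is P(z) = 1 + 1.166z - 0.735z^2.
Invertibility requires all roots to lie outside the unit circle, i.e. |z| > 1 for every root.
Set 1 + (1.166) z + (-0.735) z^2 = 0, i.e. a z^2 + b z + c = 0 with a = -0.735, b = 1.166, c = 1.
Discriminant D = b^2 - 4ac = (1.166)^2 - 4*(-0.735)*1 = 1.359556 - (-2.94) = 4.299556.
D >= 0, so the roots are real: z = (-b +/- sqrt(D)) / (2a) = (-1.166 +/- 2.073537) / (-1.47).
  z_1 = (-1.166 + 2.073537) / (-1.47) = -0.6174,   |z_1| = 0.6174.
  z_2 = (-1.166 - 2.073537) / (-1.47) = 2.2038,   |z_2| = 2.2038.
Moduli of all roots: 0.6174, 2.2038.
All moduli strictly greater than 1? No.
Verdict: Not invertible.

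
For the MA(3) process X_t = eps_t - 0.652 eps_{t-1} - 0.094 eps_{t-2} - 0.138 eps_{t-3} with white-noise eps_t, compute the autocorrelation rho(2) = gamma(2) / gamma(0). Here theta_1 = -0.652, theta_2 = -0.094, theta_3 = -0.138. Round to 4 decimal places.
\rho(2) = -0.0028

For an MA(q) process with theta_0 = 1, the autocovariance is
  gamma(k) = sigma^2 * sum_{i=0..q-k} theta_i * theta_{i+k},
and rho(k) = gamma(k) / gamma(0). Sigma^2 cancels.
  numerator   = (1)*(-0.094) + (-0.652)*(-0.138) = -0.004024.
  denominator = (1)^2 + (-0.652)^2 + (-0.094)^2 + (-0.138)^2 = 1.452984.
  rho(2) = -0.004024 / 1.452984 = -0.0028.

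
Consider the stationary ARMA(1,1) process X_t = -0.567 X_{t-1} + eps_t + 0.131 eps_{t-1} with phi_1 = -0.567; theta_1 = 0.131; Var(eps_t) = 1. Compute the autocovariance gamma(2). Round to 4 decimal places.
\gamma(2) = 0.3373

Multiply the model equation by X_{t-k} and take expectations. With theta_0 = psi_0 = 1 and psi_j the MA(infinity) weights, this gives
  gamma(k) - sum_i phi_i gamma(k-i) = c_k,
  c_k = sigma^2 * sum_{j=k..q} theta_j psi_{j-k}   (c_k = 0 for k > q),
using gamma(-m) = gamma(m).
psi-weights needed (psi_j = theta_j + sum_i phi_i psi_{j-i}):
  psi_1 = theta_1 + phi_1 = 0.131 + (-0.567) = -0.436
Right-hand sides:
  c_0 = sigma^2 (1 + theta_1 psi_1) = 1 * (1 + (0.131)(-0.436)) = 1 * 0.942884 = 0.942884
  c_1 = sigma^2 theta_1 = 1 * (0.131) = 0.131
  c_2 = 0
Equations for k = 0 and k = 1 (AR order 1):
  gamma(0) = phi_1 gamma(1) + c_0
  gamma(1) = phi_1 gamma(0) + c_1
Substituting the second into the first: gamma(0) (1 - phi_1^2) = c_0 + phi_1 c_1, so
  gamma(0) = (c_0 + phi_1 c_1) / (1 - phi_1^2) = (0.942884 + (-0.567)(0.131)) / (1 - (-0.567)^2) = 0.868607 / 0.678511 = 1.280166.
  gamma(1) = phi_1 gamma(0) + c_1 = (-0.567)(1.280166) + (0.131) = -0.594854.
For k = 2 (> q): gamma(2) = phi_1 gamma(1) = (-0.567)(-0.594854) = 0.337282.
Therefore gamma(2) = 0.3373 (to 4 decimal places).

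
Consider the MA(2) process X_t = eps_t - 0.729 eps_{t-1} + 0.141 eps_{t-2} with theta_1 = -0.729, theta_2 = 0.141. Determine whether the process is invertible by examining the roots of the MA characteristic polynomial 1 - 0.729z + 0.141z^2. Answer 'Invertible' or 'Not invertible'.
\text{Invertible}

The MA(q) characteristic polynomial is P(z) = 1 - 0.729z + 0.141z^2.
Invertibility requires all roots to lie outside the unit circle, i.e. |z| > 1 for every root.
Set 1 + (-0.729) z + (0.141) z^2 = 0, i.e. a z^2 + b z + c = 0 with a = 0.141, b = -0.729, c = 1.
Discriminant D = b^2 - 4ac = (-0.729)^2 - 4*(0.141)*1 = 0.531441 - (0.564) = -0.032559.
D < 0, so the roots are the complex-conjugate pair z = (-b +/- i sqrt(-D)) / (2a) = 2.5851 +/- 0.6399i.
For a conjugate pair |z|^2 = z * conj(z) = (product of roots) = c/a = 1/(0.141) = 7.092199, so |z| = sqrt(7.092199) = 2.6631 for both roots.
Moduli of all roots: 2.6631, 2.6631.
All moduli strictly greater than 1? Yes.
Verdict: Invertible.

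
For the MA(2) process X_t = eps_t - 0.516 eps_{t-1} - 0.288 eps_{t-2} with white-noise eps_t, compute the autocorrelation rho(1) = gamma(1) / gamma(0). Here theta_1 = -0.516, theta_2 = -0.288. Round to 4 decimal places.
\rho(1) = -0.2723

For an MA(q) process with theta_0 = 1, the autocovariance is
  gamma(k) = sigma^2 * sum_{i=0..q-k} theta_i * theta_{i+k},
and rho(k) = gamma(k) / gamma(0). Sigma^2 cancels.
  numerator   = (1)*(-0.516) + (-0.516)*(-0.288) = -0.367392.
  denominator = (1)^2 + (-0.516)^2 + (-0.288)^2 = 1.3492.
  rho(1) = -0.367392 / 1.3492 = -0.2723.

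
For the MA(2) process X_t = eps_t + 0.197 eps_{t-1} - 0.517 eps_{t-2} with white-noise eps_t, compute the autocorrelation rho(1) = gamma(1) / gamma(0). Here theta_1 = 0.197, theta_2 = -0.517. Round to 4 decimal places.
\rho(1) = 0.0729

For an MA(q) process with theta_0 = 1, the autocovariance is
  gamma(k) = sigma^2 * sum_{i=0..q-k} theta_i * theta_{i+k},
and rho(k) = gamma(k) / gamma(0). Sigma^2 cancels.
  numerator   = (1)*(0.197) + (0.197)*(-0.517) = 0.095151.
  denominator = (1)^2 + (0.197)^2 + (-0.517)^2 = 1.306098.
  rho(1) = 0.095151 / 1.306098 = 0.0729.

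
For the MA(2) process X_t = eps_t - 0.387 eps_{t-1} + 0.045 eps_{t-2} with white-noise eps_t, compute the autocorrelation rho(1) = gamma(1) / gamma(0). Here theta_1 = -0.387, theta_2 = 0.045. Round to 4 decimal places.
\rho(1) = -0.3511

For an MA(q) process with theta_0 = 1, the autocovariance is
  gamma(k) = sigma^2 * sum_{i=0..q-k} theta_i * theta_{i+k},
and rho(k) = gamma(k) / gamma(0). Sigma^2 cancels.
  numerator   = (1)*(-0.387) + (-0.387)*(0.045) = -0.404415.
  denominator = (1)^2 + (-0.387)^2 + (0.045)^2 = 1.151794.
  rho(1) = -0.404415 / 1.151794 = -0.3511.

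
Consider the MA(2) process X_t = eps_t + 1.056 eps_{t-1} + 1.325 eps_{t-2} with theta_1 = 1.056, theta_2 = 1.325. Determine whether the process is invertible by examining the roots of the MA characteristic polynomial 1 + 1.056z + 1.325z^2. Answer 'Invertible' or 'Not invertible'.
\text{Not invertible}

The MA(q) characteristic polynomial is P(z) = 1 + 1.056z + 1.325z^2.
Invertibility requires all roots to lie outside the unit circle, i.e. |z| > 1 for every root.
Set 1 + (1.056) z + (1.325) z^2 = 0, i.e. a z^2 + b z + c = 0 with a = 1.325, b = 1.056, c = 1.
Discriminant D = b^2 - 4ac = (1.056)^2 - 4*(1.325)*1 = 1.115136 - (5.3) = -4.184864.
D < 0, so the roots are the complex-conjugate pair z = (-b +/- i sqrt(-D)) / (2a) = -0.3985 +/- 0.772i.
For a conjugate pair |z|^2 = z * conj(z) = (product of roots) = c/a = 1/(1.325) = 0.754717, so |z| = sqrt(0.754717) = 0.8687 for both roots.
Moduli of all roots: 0.8687, 0.8687.
All moduli strictly greater than 1? No.
Verdict: Not invertible.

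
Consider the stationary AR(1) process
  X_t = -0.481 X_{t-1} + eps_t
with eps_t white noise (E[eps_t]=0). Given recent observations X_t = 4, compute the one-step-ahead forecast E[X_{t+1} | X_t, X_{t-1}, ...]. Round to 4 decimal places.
E[X_{t+1} \mid \mathcal F_t] = -1.9240

For an AR(p) model X_t = c + sum_i phi_i X_{t-i} + eps_t, the
one-step-ahead conditional mean is
  E[X_{t+1} | X_t, ...] = c + sum_i phi_i X_{t+1-i}.
Substitute known values:
  E[X_{t+1} | ...] = (-0.481) * (4)
                   = -1.9240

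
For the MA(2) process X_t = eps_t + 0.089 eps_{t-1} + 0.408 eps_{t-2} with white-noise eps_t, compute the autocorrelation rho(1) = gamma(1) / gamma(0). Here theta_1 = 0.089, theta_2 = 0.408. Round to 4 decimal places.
\rho(1) = 0.1067

For an MA(q) process with theta_0 = 1, the autocovariance is
  gamma(k) = sigma^2 * sum_{i=0..q-k} theta_i * theta_{i+k},
and rho(k) = gamma(k) / gamma(0). Sigma^2 cancels.
  numerator   = (1)*(0.089) + (0.089)*(0.408) = 0.125312.
  denominator = (1)^2 + (0.089)^2 + (0.408)^2 = 1.174385.
  rho(1) = 0.125312 / 1.174385 = 0.1067.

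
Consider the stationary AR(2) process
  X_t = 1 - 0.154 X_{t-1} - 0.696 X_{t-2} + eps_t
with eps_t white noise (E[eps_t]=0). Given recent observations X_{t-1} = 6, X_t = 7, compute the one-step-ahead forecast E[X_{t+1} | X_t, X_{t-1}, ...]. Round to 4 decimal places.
E[X_{t+1} \mid \mathcal F_t] = -4.2540

For an AR(p) model X_t = c + sum_i phi_i X_{t-i} + eps_t, the
one-step-ahead conditional mean is
  E[X_{t+1} | X_t, ...] = c + sum_i phi_i X_{t+1-i}.
Substitute known values:
  E[X_{t+1} | ...] = 1 + (-0.154) * (7) + (-0.696) * (6)
                   = -4.2540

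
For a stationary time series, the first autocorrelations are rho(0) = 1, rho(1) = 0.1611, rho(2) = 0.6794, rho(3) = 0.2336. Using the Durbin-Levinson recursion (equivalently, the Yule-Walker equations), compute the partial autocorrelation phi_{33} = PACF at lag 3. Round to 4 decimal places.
\phi_{33} = 0.1671

The PACF at lag k is phi_{kk}, the last component of the solution
to the Yule-Walker system G_k phi = r_k where
  (G_k)_{ij} = rho(|i - j|), (r_k)_i = rho(i), i,j = 1..k.
Equivalently, Durbin-Levinson gives phi_{kk} iteratively:
  phi_{11} = rho(1)
  phi_{kk} = [rho(k) - sum_{j=1..k-1} phi_{k-1,j} rho(k-j)]
            / [1 - sum_{j=1..k-1} phi_{k-1,j} rho(j)],
  phi_{k,j} = phi_{k-1,j} - phi_{kk} phi_{k-1,k-j},  j = 1..k-1.
Step k = 1:
  phi_11 = rho(1) = 0.1611.
Step k = 2:
  phi_22 = [rho(2) - phi_11 rho(1)] / [1 - phi_11 rho(1)] = [0.6794 - (0.1611)(0.1611)] / [1 - (0.1611)(0.1611)]
         = 0.65344679 / 0.97404679 = 0.670858.
  Update: phi_21 = phi_11 - phi_22 phi_11 = 0.1611 - (0.670858)(0.1611) = 0.053025.
Step k = 3:
  phi_33 = [rho(3) - phi_21 rho(2) - phi_22 rho(1)] / [1 - phi_21 rho(1) - phi_22 rho(2)]
    numerator   = 0.2336 - (0.053025)(0.6794) - (0.670858)(0.1611) = 0.08949976
    denominator = 1 - (0.053025)(0.1611) - (0.670858)(0.6794) = 0.53567698
  phi_33 = 0.08949976 / 0.53567698 = 0.1671.
Therefore phi_{33} = 0.1671.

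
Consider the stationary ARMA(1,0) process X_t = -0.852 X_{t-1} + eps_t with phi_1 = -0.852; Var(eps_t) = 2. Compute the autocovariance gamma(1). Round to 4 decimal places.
\gamma(1) = -6.2168

Multiply the model equation by X_{t-k} and take expectations. With theta_0 = psi_0 = 1 and psi_j the MA(infinity) weights, this gives
  gamma(k) - sum_i phi_i gamma(k-i) = c_k,
  c_k = sigma^2 * sum_{j=k..q} theta_j psi_{j-k}   (c_k = 0 for k > q),
using gamma(-m) = gamma(m).
Pure AR (q = 0): c_0 = sigma^2 = 2, c_k = 0 for k >= 1.
Equations for k = 0 and k = 1 (AR order 1):
  gamma(0) = phi_1 gamma(1) + c_0
  gamma(1) = phi_1 gamma(0) + c_1
Substituting the second into the first: gamma(0) (1 - phi_1^2) = c_0 + phi_1 c_1, so
  gamma(0) = c_0 / (1 - phi_1^2) = 2 / (1 - (-0.852)^2) = 2 / 0.274096 = 7.296714.
  gamma(1) = phi_1 gamma(0) = (-0.852)(7.296714) = -6.2168.
Therefore gamma(1) = -6.2168 (to 4 decimal places).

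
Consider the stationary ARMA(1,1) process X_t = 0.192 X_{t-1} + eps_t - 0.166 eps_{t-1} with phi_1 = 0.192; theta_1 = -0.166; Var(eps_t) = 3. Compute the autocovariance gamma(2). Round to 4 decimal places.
\gamma(2) = 0.0151

Multiply the model equation by X_{t-k} and take expectations. With theta_0 = psi_0 = 1 and psi_j the MA(infinity) weights, this gives
  gamma(k) - sum_i phi_i gamma(k-i) = c_k,
  c_k = sigma^2 * sum_{j=k..q} theta_j psi_{j-k}   (c_k = 0 for k > q),
using gamma(-m) = gamma(m).
psi-weights needed (psi_j = theta_j + sum_i phi_i psi_{j-i}):
  psi_1 = theta_1 + phi_1 = -0.166 + (0.192) = 0.026
Right-hand sides:
  c_0 = sigma^2 (1 + theta_1 psi_1) = 3 * (1 + (-0.166)(0.026)) = 3 * 0.995684 = 2.987052
  c_1 = sigma^2 theta_1 = 3 * (-0.166) = -0.498
  c_2 = 0
Equations for k = 0 and k = 1 (AR order 1):
  gamma(0) = phi_1 gamma(1) + c_0
  gamma(1) = phi_1 gamma(0) + c_1
Substituting the second into the first: gamma(0) (1 - phi_1^2) = c_0 + phi_1 c_1, so
  gamma(0) = (c_0 + phi_1 c_1) / (1 - phi_1^2) = (2.987052 + (0.192)(-0.498)) / (1 - (0.192)^2) = 2.891436 / 0.963136 = 3.002106.
  gamma(1) = phi_1 gamma(0) + c_1 = (0.192)(3.002106) + (-0.498) = 0.078404.
For k = 2 (> q): gamma(2) = phi_1 gamma(1) = (0.192)(0.078404) = 0.015054.
Therefore gamma(2) = 0.0151 (to 4 decimal places).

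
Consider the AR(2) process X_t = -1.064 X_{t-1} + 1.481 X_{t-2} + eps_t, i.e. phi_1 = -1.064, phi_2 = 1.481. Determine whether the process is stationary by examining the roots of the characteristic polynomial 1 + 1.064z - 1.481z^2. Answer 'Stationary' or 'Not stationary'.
\text{Not stationary}

The AR(p) characteristic polynomial is P(z) = 1 + 1.064z - 1.481z^2.
Stationarity requires all roots to lie outside the unit circle, i.e. |z| > 1 for every root.
Set 1 + (1.064) z + (-1.481) z^2 = 0, i.e. a z^2 + b z + c = 0 with a = -1.481, b = 1.064, c = 1.
Discriminant D = b^2 - 4ac = (1.064)^2 - 4*(-1.481)*1 = 1.132096 - (-5.924) = 7.056096.
D >= 0, so the roots are real: z = (-b +/- sqrt(D)) / (2a) = (-1.064 +/- 2.656331) / (-2.962).
  z_1 = (-1.064 + 2.656331) / (-2.962) = -0.5376,   |z_1| = 0.5376.
  z_2 = (-1.064 - 2.656331) / (-2.962) = 1.256,   |z_2| = 1.256.
Moduli of all roots: 0.5376, 1.2560.
All moduli strictly greater than 1? No.
Verdict: Not stationary.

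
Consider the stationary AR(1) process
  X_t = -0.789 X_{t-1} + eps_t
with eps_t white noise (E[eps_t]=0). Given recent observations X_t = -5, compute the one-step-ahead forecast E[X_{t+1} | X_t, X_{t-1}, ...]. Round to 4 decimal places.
E[X_{t+1} \mid \mathcal F_t] = 3.9450

For an AR(p) model X_t = c + sum_i phi_i X_{t-i} + eps_t, the
one-step-ahead conditional mean is
  E[X_{t+1} | X_t, ...] = c + sum_i phi_i X_{t+1-i}.
Substitute known values:
  E[X_{t+1} | ...] = (-0.789) * (-5)
                   = 3.9450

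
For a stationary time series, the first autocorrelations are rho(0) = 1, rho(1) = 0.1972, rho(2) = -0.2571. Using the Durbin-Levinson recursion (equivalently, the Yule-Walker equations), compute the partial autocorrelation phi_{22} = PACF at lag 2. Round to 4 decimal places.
\phi_{22} = -0.3080

The PACF at lag k is phi_{kk}, the last component of the solution
to the Yule-Walker system G_k phi = r_k where
  (G_k)_{ij} = rho(|i - j|), (r_k)_i = rho(i), i,j = 1..k.
Equivalently, Durbin-Levinson gives phi_{kk} iteratively:
  phi_{11} = rho(1)
  phi_{kk} = [rho(k) - sum_{j=1..k-1} phi_{k-1,j} rho(k-j)]
            / [1 - sum_{j=1..k-1} phi_{k-1,j} rho(j)],
  phi_{k,j} = phi_{k-1,j} - phi_{kk} phi_{k-1,k-j},  j = 1..k-1.
Step k = 1:
  phi_11 = rho(1) = 0.1972.
Step k = 2:
  phi_22 = [rho(2) - phi_11 rho(1)] / [1 - phi_11 rho(1)] = [-0.2571 - (0.1972)(0.1972)] / [1 - (0.1972)(0.1972)]
         = -0.29598784 / 0.96111216 = -0.308.
Therefore phi_{22} = -0.3080.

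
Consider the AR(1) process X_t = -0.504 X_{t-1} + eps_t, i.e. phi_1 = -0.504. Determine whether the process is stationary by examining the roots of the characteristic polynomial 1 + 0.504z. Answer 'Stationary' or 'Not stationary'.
\text{Stationary}

The AR(p) characteristic polynomial is P(z) = 1 + 0.504z.
Stationarity requires all roots to lie outside the unit circle, i.e. |z| > 1 for every root.
This is linear in z: 1 + (0.504) z = 0  =>  z = -1/(0.504) = -1.984127,  |z| = 1.984127.
Moduli of all roots: 1.9841.
All moduli strictly greater than 1? Yes.
Verdict: Stationary.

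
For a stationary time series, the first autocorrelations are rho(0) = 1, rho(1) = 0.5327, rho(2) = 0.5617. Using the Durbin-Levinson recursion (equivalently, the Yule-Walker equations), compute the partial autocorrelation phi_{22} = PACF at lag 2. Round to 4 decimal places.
\phi_{22} = 0.3880

The PACF at lag k is phi_{kk}, the last component of the solution
to the Yule-Walker system G_k phi = r_k where
  (G_k)_{ij} = rho(|i - j|), (r_k)_i = rho(i), i,j = 1..k.
Equivalently, Durbin-Levinson gives phi_{kk} iteratively:
  phi_{11} = rho(1)
  phi_{kk} = [rho(k) - sum_{j=1..k-1} phi_{k-1,j} rho(k-j)]
            / [1 - sum_{j=1..k-1} phi_{k-1,j} rho(j)],
  phi_{k,j} = phi_{k-1,j} - phi_{kk} phi_{k-1,k-j},  j = 1..k-1.
Step k = 1:
  phi_11 = rho(1) = 0.5327.
Step k = 2:
  phi_22 = [rho(2) - phi_11 rho(1)] / [1 - phi_11 rho(1)] = [0.5617 - (0.5327)(0.5327)] / [1 - (0.5327)(0.5327)]
         = 0.27793071 / 0.71623071 = 0.388.
Therefore phi_{22} = 0.3880.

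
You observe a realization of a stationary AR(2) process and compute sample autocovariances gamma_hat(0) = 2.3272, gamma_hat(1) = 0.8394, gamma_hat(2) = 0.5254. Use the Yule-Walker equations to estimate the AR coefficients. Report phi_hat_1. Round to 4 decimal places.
\hat\phi_{1} = 0.3210

The Yule-Walker equations for an AR(p) process read, in matrix form,
  Gamma_p phi = r_p,   with   (Gamma_p)_{ij} = gamma(|i - j|),
                       (r_p)_i = gamma(i),   i,j = 1..p.
Substitute the sample gammas (Toeplitz matrix and right-hand side of size 2):
  Gamma_p = [[2.3272, 0.8394], [0.8394, 2.3272]]
  r_p     = [0.8394, 0.5254]
Written out:
  2.3272 phi_1 + 0.8394 phi_2 = 0.8394
  0.8394 phi_1 + 2.3272 phi_2 = 0.5254
Solve by Cramer's rule:
  det = gamma(0)^2 - gamma(1)^2 = (2.3272)^2 - (0.8394)^2 = 5.41585984 - 0.70459236 = 4.71126748
  phi_hat_1 = [gamma(1) gamma(0) - gamma(1) gamma(2)] / det = [(0.8394)(2.3272) - (0.8394)(0.5254)] / 4.71126748 = 1.51243092 / 4.71126748 = 0.321
  phi_hat_2 = [gamma(0) gamma(2) - gamma(1)^2] / det = [(2.3272)(0.5254) - (0.8394)^2] / 4.71126748 = 0.51811852 / 4.71126748 = 0.11
So phi_hat = [0.3210, 0.1100].
Therefore phi_hat_1 = 0.3210.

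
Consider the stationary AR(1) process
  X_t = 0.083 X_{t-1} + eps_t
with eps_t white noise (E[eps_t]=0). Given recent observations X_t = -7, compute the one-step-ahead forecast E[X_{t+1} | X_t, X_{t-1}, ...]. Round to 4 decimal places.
E[X_{t+1} \mid \mathcal F_t] = -0.5810

For an AR(p) model X_t = c + sum_i phi_i X_{t-i} + eps_t, the
one-step-ahead conditional mean is
  E[X_{t+1} | X_t, ...] = c + sum_i phi_i X_{t+1-i}.
Substitute known values:
  E[X_{t+1} | ...] = (0.083) * (-7)
                   = -0.5810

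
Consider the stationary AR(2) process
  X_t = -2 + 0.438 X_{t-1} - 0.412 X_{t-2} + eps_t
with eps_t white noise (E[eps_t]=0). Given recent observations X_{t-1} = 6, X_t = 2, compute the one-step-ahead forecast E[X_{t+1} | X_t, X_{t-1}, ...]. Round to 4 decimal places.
E[X_{t+1} \mid \mathcal F_t] = -3.5960

For an AR(p) model X_t = c + sum_i phi_i X_{t-i} + eps_t, the
one-step-ahead conditional mean is
  E[X_{t+1} | X_t, ...] = c + sum_i phi_i X_{t+1-i}.
Substitute known values:
  E[X_{t+1} | ...] = -2 + (0.438) * (2) + (-0.412) * (6)
                   = -3.5960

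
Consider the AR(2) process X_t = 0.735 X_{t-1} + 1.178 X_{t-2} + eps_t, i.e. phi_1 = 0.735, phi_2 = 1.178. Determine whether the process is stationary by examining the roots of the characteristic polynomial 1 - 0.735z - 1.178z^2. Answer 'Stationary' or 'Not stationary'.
\text{Not stationary}

The AR(p) characteristic polynomial is P(z) = 1 - 0.735z - 1.178z^2.
Stationarity requires all roots to lie outside the unit circle, i.e. |z| > 1 for every root.
Set 1 + (-0.735) z + (-1.178) z^2 = 0, i.e. a z^2 + b z + c = 0 with a = -1.178, b = -0.735, c = 1.
Discriminant D = b^2 - 4ac = (-0.735)^2 - 4*(-1.178)*1 = 0.540225 - (-4.712) = 5.252225.
D >= 0, so the roots are real: z = (-b +/- sqrt(D)) / (2a) = (0.735 +/- 2.291773) / (-2.356).
  z_1 = (0.735 + 2.291773) / (-2.356) = -1.2847,   |z_1| = 1.2847.
  z_2 = (0.735 - 2.291773) / (-2.356) = 0.6608,   |z_2| = 0.6608.
Moduli of all roots: 1.2847, 0.6608.
All moduli strictly greater than 1? No.
Verdict: Not stationary.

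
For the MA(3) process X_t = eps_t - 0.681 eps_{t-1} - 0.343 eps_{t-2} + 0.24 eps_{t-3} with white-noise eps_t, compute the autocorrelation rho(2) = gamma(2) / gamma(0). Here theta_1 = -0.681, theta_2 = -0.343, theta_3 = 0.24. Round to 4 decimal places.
\rho(2) = -0.3090

For an MA(q) process with theta_0 = 1, the autocovariance is
  gamma(k) = sigma^2 * sum_{i=0..q-k} theta_i * theta_{i+k},
and rho(k) = gamma(k) / gamma(0). Sigma^2 cancels.
  numerator   = (1)*(-0.343) + (-0.681)*(0.24) = -0.50644.
  denominator = (1)^2 + (-0.681)^2 + (-0.343)^2 + (0.24)^2 = 1.63901.
  rho(2) = -0.50644 / 1.63901 = -0.3090.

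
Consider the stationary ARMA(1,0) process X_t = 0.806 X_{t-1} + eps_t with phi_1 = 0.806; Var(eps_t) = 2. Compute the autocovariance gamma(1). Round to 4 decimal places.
\gamma(1) = 4.6009

Multiply the model equation by X_{t-k} and take expectations. With theta_0 = psi_0 = 1 and psi_j the MA(infinity) weights, this gives
  gamma(k) - sum_i phi_i gamma(k-i) = c_k,
  c_k = sigma^2 * sum_{j=k..q} theta_j psi_{j-k}   (c_k = 0 for k > q),
using gamma(-m) = gamma(m).
Pure AR (q = 0): c_0 = sigma^2 = 2, c_k = 0 for k >= 1.
Equations for k = 0 and k = 1 (AR order 1):
  gamma(0) = phi_1 gamma(1) + c_0
  gamma(1) = phi_1 gamma(0) + c_1
Substituting the second into the first: gamma(0) (1 - phi_1^2) = c_0 + phi_1 c_1, so
  gamma(0) = c_0 / (1 - phi_1^2) = 2 / (1 - (0.806)^2) = 2 / 0.350364 = 5.708349.
  gamma(1) = phi_1 gamma(0) = (0.806)(5.708349) = 4.600929.
Therefore gamma(1) = 4.6009 (to 4 decimal places).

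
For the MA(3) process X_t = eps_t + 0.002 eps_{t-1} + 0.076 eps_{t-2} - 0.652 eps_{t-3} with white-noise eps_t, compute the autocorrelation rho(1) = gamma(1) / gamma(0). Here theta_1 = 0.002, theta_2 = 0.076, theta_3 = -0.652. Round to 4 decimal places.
\rho(1) = -0.0331

For an MA(q) process with theta_0 = 1, the autocovariance is
  gamma(k) = sigma^2 * sum_{i=0..q-k} theta_i * theta_{i+k},
and rho(k) = gamma(k) / gamma(0). Sigma^2 cancels.
  numerator   = (1)*(0.002) + (0.002)*(0.076) + (0.076)*(-0.652) = -0.0474.
  denominator = (1)^2 + (0.002)^2 + (0.076)^2 + (-0.652)^2 = 1.430884.
  rho(1) = -0.0474 / 1.430884 = -0.0331.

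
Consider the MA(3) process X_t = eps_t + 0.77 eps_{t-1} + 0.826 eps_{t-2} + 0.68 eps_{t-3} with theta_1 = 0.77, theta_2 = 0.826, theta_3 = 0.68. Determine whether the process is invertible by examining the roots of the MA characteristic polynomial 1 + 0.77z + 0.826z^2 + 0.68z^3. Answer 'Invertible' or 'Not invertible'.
\text{Invertible}

The MA(q) characteristic polynomial is P(z) = 1 + 0.77z + 0.826z^2 + 0.68z^3.
Invertibility requires all roots to lie outside the unit circle, i.e. |z| > 1 for every root.
Degree 3: look for a simple real root z0 first, then factor out (1 - z/z0) and solve the remaining quadratic.
Testing z0 = -1.25: P(-1.25) = 1 + (0.77)(-1.25) + (0.826)(-1.25)^2 + (0.68)(-1.25)^3
  = 1 + (-0.9625) + (1.290625) + (-1.328125) = 0.  So z_0 = -1.25 is a root, |z_0| = 1.25.
Divide out the factor (1 + 0.8 z) = (1 - z/z0) (since 1/z0 = -0.8):
  P(z) = (1 + 0.8 z)(1 + (-0.03) z + (0.85) z^2)
  [check: z-coef -0.03 - (-0.8) = 0.77; z^2-coef 0.85 - (-0.8)(-0.03) = 0.826; z^3-coef -(-0.8)(0.85) = 0.68.]
Remaining roots from the quadratic factor 1 + (-0.03) z + (0.85) z^2:
  Set 1 + (-0.03) z + (0.85) z^2 = 0, i.e. a z^2 + b z + c = 0 with a = 0.85, b = -0.03, c = 1.
  Discriminant D = b^2 - 4ac = (-0.03)^2 - 4*(0.85)*1 = 0.0009 - (3.4) = -3.3991.
  D < 0, so the roots are the complex-conjugate pair z = (-b +/- i sqrt(-D)) / (2a) = 0.0176 +/- 1.0845i.
  For a conjugate pair |z|^2 = z * conj(z) = (product of roots) = c/a = 1/(0.85) = 1.176471, so |z| = sqrt(1.176471) = 1.0847 for both roots.
Moduli of all roots: 1.2500, 1.0847, 1.0847.
All moduli strictly greater than 1? Yes.
Verdict: Invertible.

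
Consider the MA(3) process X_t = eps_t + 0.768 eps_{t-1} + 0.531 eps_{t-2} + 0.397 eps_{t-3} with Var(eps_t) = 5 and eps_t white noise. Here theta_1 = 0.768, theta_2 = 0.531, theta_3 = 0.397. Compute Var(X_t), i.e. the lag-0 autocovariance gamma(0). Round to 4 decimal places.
\gamma(0) = 10.1470

For an MA(q) process X_t = eps_t + sum_i theta_i eps_{t-i} with
Var(eps_t) = sigma^2, the variance is
  gamma(0) = sigma^2 * (1 + sum_i theta_i^2).
  sum_i theta_i^2 = (0.768)^2 + (0.531)^2 + (0.397)^2 = 0.589824 + 0.281961 + 0.157609 = 1.029394.
  gamma(0) = 5 * (1 + 1.029394) = 5 * 2.029394 = 10.14697, which rounds to 10.1470.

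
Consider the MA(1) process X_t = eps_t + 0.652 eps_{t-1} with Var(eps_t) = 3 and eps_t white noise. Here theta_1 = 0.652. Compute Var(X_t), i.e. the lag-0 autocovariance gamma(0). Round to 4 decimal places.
\gamma(0) = 4.2753

For an MA(q) process X_t = eps_t + sum_i theta_i eps_{t-i} with
Var(eps_t) = sigma^2, the variance is
  gamma(0) = sigma^2 * (1 + sum_i theta_i^2).
  sum_i theta_i^2 = (0.652)^2 = 0.425104.
  gamma(0) = 3 * (1 + 0.425104) = 3 * 1.425104 = 4.275312, which rounds to 4.2753.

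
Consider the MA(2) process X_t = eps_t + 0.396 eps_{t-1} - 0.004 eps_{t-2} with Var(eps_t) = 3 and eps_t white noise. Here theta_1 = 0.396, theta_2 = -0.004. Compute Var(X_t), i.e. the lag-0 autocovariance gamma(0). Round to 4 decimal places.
\gamma(0) = 3.4705

For an MA(q) process X_t = eps_t + sum_i theta_i eps_{t-i} with
Var(eps_t) = sigma^2, the variance is
  gamma(0) = sigma^2 * (1 + sum_i theta_i^2).
  sum_i theta_i^2 = (0.396)^2 + (-0.004)^2 = 0.156816 + 0.000016 = 0.156832.
  gamma(0) = 3 * (1 + 0.156832) = 3 * 1.156832 = 3.470496, which rounds to 3.4705.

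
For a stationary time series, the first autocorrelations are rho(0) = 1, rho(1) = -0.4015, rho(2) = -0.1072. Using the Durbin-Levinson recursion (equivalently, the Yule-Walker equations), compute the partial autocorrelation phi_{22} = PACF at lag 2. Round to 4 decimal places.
\phi_{22} = -0.3200

The PACF at lag k is phi_{kk}, the last component of the solution
to the Yule-Walker system G_k phi = r_k where
  (G_k)_{ij} = rho(|i - j|), (r_k)_i = rho(i), i,j = 1..k.
Equivalently, Durbin-Levinson gives phi_{kk} iteratively:
  phi_{11} = rho(1)
  phi_{kk} = [rho(k) - sum_{j=1..k-1} phi_{k-1,j} rho(k-j)]
            / [1 - sum_{j=1..k-1} phi_{k-1,j} rho(j)],
  phi_{k,j} = phi_{k-1,j} - phi_{kk} phi_{k-1,k-j},  j = 1..k-1.
Step k = 1:
  phi_11 = rho(1) = -0.4015.
Step k = 2:
  phi_22 = [rho(2) - phi_11 rho(1)] / [1 - phi_11 rho(1)] = [-0.1072 - (-0.4015)(-0.4015)] / [1 - (-0.4015)(-0.4015)]
         = -0.26840225 / 0.83879775 = -0.32.
Therefore phi_{22} = -0.3200.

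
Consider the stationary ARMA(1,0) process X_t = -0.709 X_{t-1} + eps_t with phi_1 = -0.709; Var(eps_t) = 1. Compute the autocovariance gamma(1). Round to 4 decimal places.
\gamma(1) = -1.4256

Multiply the model equation by X_{t-k} and take expectations. With theta_0 = psi_0 = 1 and psi_j the MA(infinity) weights, this gives
  gamma(k) - sum_i phi_i gamma(k-i) = c_k,
  c_k = sigma^2 * sum_{j=k..q} theta_j psi_{j-k}   (c_k = 0 for k > q),
using gamma(-m) = gamma(m).
Pure AR (q = 0): c_0 = sigma^2 = 1, c_k = 0 for k >= 1.
Equations for k = 0 and k = 1 (AR order 1):
  gamma(0) = phi_1 gamma(1) + c_0
  gamma(1) = phi_1 gamma(0) + c_1
Substituting the second into the first: gamma(0) (1 - phi_1^2) = c_0 + phi_1 c_1, so
  gamma(0) = c_0 / (1 - phi_1^2) = 1 / (1 - (-0.709)^2) = 1 / 0.497319 = 2.010782.
  gamma(1) = phi_1 gamma(0) = (-0.709)(2.010782) = -1.425644.
Therefore gamma(1) = -1.4256 (to 4 decimal places).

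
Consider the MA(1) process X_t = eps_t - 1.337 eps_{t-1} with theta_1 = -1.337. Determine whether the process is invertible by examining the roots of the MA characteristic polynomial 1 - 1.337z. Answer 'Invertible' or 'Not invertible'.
\text{Not invertible}

The MA(q) characteristic polynomial is P(z) = 1 - 1.337z.
Invertibility requires all roots to lie outside the unit circle, i.e. |z| > 1 for every root.
This is linear in z: 1 + (-1.337) z = 0  =>  z = -1/(-1.337) = 0.747943,  |z| = 0.747943.
Moduli of all roots: 0.7479.
All moduli strictly greater than 1? No.
Verdict: Not invertible.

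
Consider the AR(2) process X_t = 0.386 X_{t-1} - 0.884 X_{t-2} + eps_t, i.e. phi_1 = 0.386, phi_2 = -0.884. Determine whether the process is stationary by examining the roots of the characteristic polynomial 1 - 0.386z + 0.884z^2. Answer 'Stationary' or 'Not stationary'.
\text{Stationary}

The AR(p) characteristic polynomial is P(z) = 1 - 0.386z + 0.884z^2.
Stationarity requires all roots to lie outside the unit circle, i.e. |z| > 1 for every root.
Set 1 + (-0.386) z + (0.884) z^2 = 0, i.e. a z^2 + b z + c = 0 with a = 0.884, b = -0.386, c = 1.
Discriminant D = b^2 - 4ac = (-0.386)^2 - 4*(0.884)*1 = 0.148996 - (3.536) = -3.387004.
D < 0, so the roots are the complex-conjugate pair z = (-b +/- i sqrt(-D)) / (2a) = 0.2183 +/- 1.0409i.
For a conjugate pair |z|^2 = z * conj(z) = (product of roots) = c/a = 1/(0.884) = 1.131222, so |z| = sqrt(1.131222) = 1.0636 for both roots.
Moduli of all roots: 1.0636, 1.0636.
All moduli strictly greater than 1? Yes.
Verdict: Stationary.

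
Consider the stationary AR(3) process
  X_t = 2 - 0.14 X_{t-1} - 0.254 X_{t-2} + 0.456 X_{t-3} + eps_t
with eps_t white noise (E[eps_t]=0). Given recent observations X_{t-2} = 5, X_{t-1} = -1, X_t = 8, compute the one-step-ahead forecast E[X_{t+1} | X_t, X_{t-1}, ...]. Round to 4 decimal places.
E[X_{t+1} \mid \mathcal F_t] = 3.4140

For an AR(p) model X_t = c + sum_i phi_i X_{t-i} + eps_t, the
one-step-ahead conditional mean is
  E[X_{t+1} | X_t, ...] = c + sum_i phi_i X_{t+1-i}.
Substitute known values:
  E[X_{t+1} | ...] = 2 + (-0.14) * (8) + (-0.254) * (-1) + (0.456) * (5)
                   = 3.4140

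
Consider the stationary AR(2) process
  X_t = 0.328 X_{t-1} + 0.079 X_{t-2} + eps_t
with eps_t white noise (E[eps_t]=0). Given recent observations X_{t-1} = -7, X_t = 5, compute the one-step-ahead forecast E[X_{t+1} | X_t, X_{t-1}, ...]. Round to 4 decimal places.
E[X_{t+1} \mid \mathcal F_t] = 1.0870

For an AR(p) model X_t = c + sum_i phi_i X_{t-i} + eps_t, the
one-step-ahead conditional mean is
  E[X_{t+1} | X_t, ...] = c + sum_i phi_i X_{t+1-i}.
Substitute known values:
  E[X_{t+1} | ...] = (0.328) * (5) + (0.079) * (-7)
                   = 1.0870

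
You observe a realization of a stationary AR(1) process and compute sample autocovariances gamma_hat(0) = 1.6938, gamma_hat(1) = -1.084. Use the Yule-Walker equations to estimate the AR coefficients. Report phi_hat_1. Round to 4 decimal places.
\hat\phi_{1} = -0.6400

The Yule-Walker equations for an AR(p) process read, in matrix form,
  Gamma_p phi = r_p,   with   (Gamma_p)_{ij} = gamma(|i - j|),
                       (r_p)_i = gamma(i),   i,j = 1..p.
Substitute the sample gammas (Toeplitz matrix and right-hand side of size 1):
  Gamma_p = [[1.6938]]
  r_p     = [-1.084]
With p = 1 this is the single equation gamma(0) phi_1 = gamma(1):
  phi_hat_1 = gamma(1) / gamma(0) = -1.084 / 1.6938 = -0.6400.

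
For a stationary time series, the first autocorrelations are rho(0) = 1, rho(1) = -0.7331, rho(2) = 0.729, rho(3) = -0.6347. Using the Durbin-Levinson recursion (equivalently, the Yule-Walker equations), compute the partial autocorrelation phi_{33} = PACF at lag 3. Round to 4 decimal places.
\phi_{33} = -0.0470

The PACF at lag k is phi_{kk}, the last component of the solution
to the Yule-Walker system G_k phi = r_k where
  (G_k)_{ij} = rho(|i - j|), (r_k)_i = rho(i), i,j = 1..k.
Equivalently, Durbin-Levinson gives phi_{kk} iteratively:
  phi_{11} = rho(1)
  phi_{kk} = [rho(k) - sum_{j=1..k-1} phi_{k-1,j} rho(k-j)]
            / [1 - sum_{j=1..k-1} phi_{k-1,j} rho(j)],
  phi_{k,j} = phi_{k-1,j} - phi_{kk} phi_{k-1,k-j},  j = 1..k-1.
Step k = 1:
  phi_11 = rho(1) = -0.7331.
Step k = 2:
  phi_22 = [rho(2) - phi_11 rho(1)] / [1 - phi_11 rho(1)] = [0.729 - (-0.7331)(-0.7331)] / [1 - (-0.7331)(-0.7331)]
         = 0.19156439 / 0.46256439 = 0.414136.
  Update: phi_21 = phi_11 - phi_22 phi_11 = -0.7331 - (0.414136)(-0.7331) = -0.429497.
Step k = 3:
  phi_33 = [rho(3) - phi_21 rho(2) - phi_22 rho(1)] / [1 - phi_21 rho(1) - phi_22 rho(2)]
    numerator   = -0.6347 - (-0.429497)(0.729) - (0.414136)(-0.7331) = -0.01799374
    denominator = 1 - (-0.429497)(-0.7331) - (0.414136)(0.729) = 0.38323075
  phi_33 = -0.01799374 / 0.38323075 = -0.047.
Therefore phi_{33} = -0.0470.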